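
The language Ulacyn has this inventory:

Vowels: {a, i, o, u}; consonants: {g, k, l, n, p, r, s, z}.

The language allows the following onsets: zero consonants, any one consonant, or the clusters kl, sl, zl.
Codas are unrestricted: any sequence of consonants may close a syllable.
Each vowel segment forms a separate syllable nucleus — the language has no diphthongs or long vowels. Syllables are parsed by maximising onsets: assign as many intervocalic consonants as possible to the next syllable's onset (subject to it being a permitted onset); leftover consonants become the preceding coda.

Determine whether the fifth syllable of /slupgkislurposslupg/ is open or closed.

closed

Vowels present: u, i, u, o, u; each is a nucleus, giving 5 syllables.
Between /u/ (V1) and /i/ (V2): /pgk/ splits as /pg/ + /k/ (/k/ is the longest suffix that is a licit onset).
Between /i/ (V2) and /u/ (V3): /sl/ — entire cluster is a permitted onset → onset /sl/, coda ∅.
Between /u/ (V3) and /o/ (V4): /rp/ — longest licit onset from the right is /p/, leaving /r/ as coda.
Between /o/ (V4) and /u/ (V5): /ssl/; trying suffixes from longest down, /sl/ is the first permitted one, so coda /s/ | onset /sl/.
Syllabification: slupg.ki.slur.pos.slupg.
Syllable 5 is /slupg/ with coda /pg/, so it is closed.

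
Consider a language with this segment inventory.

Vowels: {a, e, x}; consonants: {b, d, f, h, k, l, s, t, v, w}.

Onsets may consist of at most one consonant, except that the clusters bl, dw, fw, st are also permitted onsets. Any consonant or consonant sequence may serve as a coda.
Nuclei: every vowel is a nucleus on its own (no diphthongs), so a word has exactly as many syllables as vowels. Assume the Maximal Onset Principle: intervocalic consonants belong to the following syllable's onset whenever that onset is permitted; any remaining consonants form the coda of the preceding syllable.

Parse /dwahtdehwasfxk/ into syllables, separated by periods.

dwaht.deh.was.fxk

The vowels are a, e, a, x — 4 nuclei, so 4 syllables.
V1 /a/ – V2 /e/: /htd/ splits as /ht/ + /d/ (/d/ is the longest suffix that is a licit onset).
V2 /e/ – V3 /a/: /hw/; trying suffixes from longest down, /w/ is the first permitted one, so coda /h/ | onset /w/.
V3 /a/ – V4 /x/: /sf/; trying suffixes from longest down, /f/ is the first permitted one, so coda /s/ | onset /f/.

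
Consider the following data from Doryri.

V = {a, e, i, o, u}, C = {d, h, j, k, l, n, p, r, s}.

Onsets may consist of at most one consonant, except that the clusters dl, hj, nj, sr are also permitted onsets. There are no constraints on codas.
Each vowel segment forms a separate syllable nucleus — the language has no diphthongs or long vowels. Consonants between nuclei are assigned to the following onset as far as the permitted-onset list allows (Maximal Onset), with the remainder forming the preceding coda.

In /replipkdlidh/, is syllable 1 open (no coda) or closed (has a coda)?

The vowels are e, i, i — 3 nuclei, so 3 syllables.
/e…i/ gap (V1→V2): /pl/ — longest licit onset from the right is /l/, leaving /p/ as coda.
/i…i/ gap (V2→V3): /pkdl/; trying suffixes from longest down, /dl/ is the first permitted one, so coda /pk/ | onset /dl/.
So the parse is rep.lipk.dlidh.
Syllable 1 is /rep/ with coda /p/, so it is closed.

closed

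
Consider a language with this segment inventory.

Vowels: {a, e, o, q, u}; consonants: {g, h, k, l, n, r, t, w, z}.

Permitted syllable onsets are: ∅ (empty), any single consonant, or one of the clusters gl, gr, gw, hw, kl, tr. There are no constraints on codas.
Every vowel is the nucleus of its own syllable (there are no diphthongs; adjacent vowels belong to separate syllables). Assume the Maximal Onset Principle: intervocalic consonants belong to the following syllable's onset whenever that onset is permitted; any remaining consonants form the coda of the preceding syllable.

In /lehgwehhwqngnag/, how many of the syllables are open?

The vowels are e, e, q, a — 4 nuclei, so 4 syllables.
σ1/σ2 boundary: /hgw/ splits as /h/ + /gw/ (/gw/ is the longest suffix that is a licit onset).
σ2/σ3 boundary: /hhw/ — longest licit onset from the right is /hw/, leaving /h/ as coda.
σ3/σ4 boundary: /ngn/; trying suffixes from longest down, /n/ is the first permitted one, so coda /ng/ | onset /n/.
So the parse is leh.gweh.hwqng.nag.
Classifying each syllable: /leh/ (closed), /gweh/ (closed), /hwqng/ (closed), /nag/ (closed).
Open syllables: 0.

0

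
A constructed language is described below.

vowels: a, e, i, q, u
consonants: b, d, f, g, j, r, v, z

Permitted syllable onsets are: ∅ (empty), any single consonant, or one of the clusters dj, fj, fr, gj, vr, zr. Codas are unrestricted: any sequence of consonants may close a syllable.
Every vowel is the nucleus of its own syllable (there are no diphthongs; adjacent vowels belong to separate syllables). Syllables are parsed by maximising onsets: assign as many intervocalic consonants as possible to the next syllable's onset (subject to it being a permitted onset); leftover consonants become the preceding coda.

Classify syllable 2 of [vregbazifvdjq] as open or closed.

open

Nuclei (vowels): e, a, i, q → 4 syllables.
Between /e/ (V1) and /a/ (V2): cluster /gb/ — the longest permitted-onset suffix is /b/; onset = /b/, preceding coda = /g/.
Between /a/ (V2) and /i/ (V3): just /z/ — single C goes to the following onset.
Between /i/ (V3) and /q/ (V4): cluster /fvdj/ — the longest permitted-onset suffix is /dj/; onset = /dj/, preceding coda = /fv/.
So the parse is vreg.ba.zifv.djq.
Syllable 2 is /ba/; it ends in its nucleus with no coda, so it is open.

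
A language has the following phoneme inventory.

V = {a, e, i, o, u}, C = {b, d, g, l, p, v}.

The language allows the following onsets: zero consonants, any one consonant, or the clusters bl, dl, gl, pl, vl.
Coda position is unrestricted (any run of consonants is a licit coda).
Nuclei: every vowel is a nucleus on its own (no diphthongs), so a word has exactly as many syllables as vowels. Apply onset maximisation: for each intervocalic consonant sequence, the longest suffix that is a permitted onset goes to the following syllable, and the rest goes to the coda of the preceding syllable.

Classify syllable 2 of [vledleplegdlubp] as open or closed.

open

The vowels are e, e, e, u — 4 nuclei, so 4 syllables.
σ1/σ2 boundary: /dl/ — entire cluster is a permitted onset → onset /dl/, coda ∅.
σ2/σ3 boundary: cluster /pl/ — /pl/ is itself a permitted onset, so the whole cluster goes right; preceding coda = ∅.
σ3/σ4 boundary: /gdl/; trying suffixes from longest down, /dl/ is the first permitted one, so coda /g/ | onset /dl/.
Syllabification: vle.dle.pleg.dlubp.
Syllable 2 is /dle/; it ends in its nucleus with no coda, so it is open.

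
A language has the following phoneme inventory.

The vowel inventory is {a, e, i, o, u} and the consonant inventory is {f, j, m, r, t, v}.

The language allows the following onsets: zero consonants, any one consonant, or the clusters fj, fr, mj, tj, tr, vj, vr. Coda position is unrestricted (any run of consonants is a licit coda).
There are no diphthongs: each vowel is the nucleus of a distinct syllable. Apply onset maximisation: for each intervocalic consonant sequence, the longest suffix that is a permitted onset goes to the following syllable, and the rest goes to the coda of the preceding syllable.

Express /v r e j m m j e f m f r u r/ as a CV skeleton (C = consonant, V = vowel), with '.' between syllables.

Vowels present: e, e, u; each is a nucleus, giving 3 syllables.
Between /e/ (V1) and /e/ (V2): /jmmj/; trying suffixes from longest down, /mj/ is the first permitted one, so coda /jm/ | onset /mj/.
Between /e/ (V2) and /u/ (V3): /fmfr/ — longest licit onset from the right is /fr/, leaving /fm/ as coda.
Putting it together: vrejm.mjefm.frur.
Mapping each syllable to C/V: /vrejm/ → CCVCC, /mjefm/ → CCVCC, /frur/ → CCVC.

CCVCC.CCVCC.CCVC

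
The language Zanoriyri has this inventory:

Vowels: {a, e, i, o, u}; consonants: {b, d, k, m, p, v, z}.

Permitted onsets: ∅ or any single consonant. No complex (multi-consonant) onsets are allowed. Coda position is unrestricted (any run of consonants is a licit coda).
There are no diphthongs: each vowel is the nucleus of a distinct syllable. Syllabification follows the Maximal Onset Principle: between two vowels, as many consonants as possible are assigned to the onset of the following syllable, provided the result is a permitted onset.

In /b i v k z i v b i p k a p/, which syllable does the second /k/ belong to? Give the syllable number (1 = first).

Nuclei (vowels): i, i, i, a → 4 syllables.
V1 /i/ – V2 /i/: /vkz/ — longest licit onset from the right is /z/, leaving /vk/ as coda.
V2 /i/ – V3 /i/: /vb/ splits as /v/ + /b/ (/b/ is the longest suffix that is a licit onset).
V3 /i/ – V4 /a/: /pk/ — longest licit onset from the right is /k/, leaving /p/ as coda.
Result: bivk.ziv.bip.kap.
The second /k/ is in the onset of syllable 4 (/kap/).

4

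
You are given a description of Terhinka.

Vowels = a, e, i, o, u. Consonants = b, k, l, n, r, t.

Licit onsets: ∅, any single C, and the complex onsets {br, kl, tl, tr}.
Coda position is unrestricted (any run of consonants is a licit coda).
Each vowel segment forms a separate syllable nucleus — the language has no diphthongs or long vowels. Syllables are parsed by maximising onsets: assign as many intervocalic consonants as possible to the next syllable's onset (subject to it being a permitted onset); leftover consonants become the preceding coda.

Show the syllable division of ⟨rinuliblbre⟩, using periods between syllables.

The vowels are i, u, i, e — 4 nuclei, so 4 syllables.
/i…u/ gap (V1→V2): just /n/ — single C goes to the following onset.
/u…i/ gap (V2→V3): /l/ is a single consonant, so it becomes the next onset.
/i…e/ gap (V3→V4): /blbr/; trying suffixes from longest down, /br/ is the first permitted one, so coda /bl/ | onset /br/.

ri.nu.libl.bre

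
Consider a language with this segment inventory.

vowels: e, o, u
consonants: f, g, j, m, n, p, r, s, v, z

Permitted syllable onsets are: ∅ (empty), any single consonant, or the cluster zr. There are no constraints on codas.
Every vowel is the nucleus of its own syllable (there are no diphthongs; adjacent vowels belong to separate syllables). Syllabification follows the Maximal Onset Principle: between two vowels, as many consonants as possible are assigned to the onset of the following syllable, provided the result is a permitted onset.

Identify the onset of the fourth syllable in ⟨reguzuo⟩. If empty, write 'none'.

The vowels are e, u, u, o — 4 nuclei, so 4 syllables.
σ1/σ2 boundary: just /g/ — single C goes to the following onset.
σ2/σ3 boundary: just /z/ — single C goes to the following onset.
σ3/σ4 boundary: no consonants, so the boundary falls immediately after /u/.
Putting it together: re.gu.zu.o.
Syllable 4 is /o/: onset ∅, nucleus /o/, coda ∅.

none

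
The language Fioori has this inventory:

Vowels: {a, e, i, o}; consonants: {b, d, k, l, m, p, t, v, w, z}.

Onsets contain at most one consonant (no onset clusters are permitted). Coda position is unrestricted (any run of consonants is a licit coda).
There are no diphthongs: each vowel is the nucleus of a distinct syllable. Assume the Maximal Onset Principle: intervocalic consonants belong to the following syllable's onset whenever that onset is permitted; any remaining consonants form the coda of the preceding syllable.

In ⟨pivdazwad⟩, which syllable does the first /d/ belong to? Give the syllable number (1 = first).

Nuclei (vowels): i, a, a → 3 syllables.
σ1/σ2 boundary: /vd/ splits as /v/ + /d/ (/d/ is the longest suffix that is a licit onset).
σ2/σ3 boundary: /zw/ splits as /z/ + /w/ (/w/ is the longest suffix that is a licit onset).
Syllabification: piv.daz.wad.
The first /d/ is in the onset of syllable 2 (/daz/).

2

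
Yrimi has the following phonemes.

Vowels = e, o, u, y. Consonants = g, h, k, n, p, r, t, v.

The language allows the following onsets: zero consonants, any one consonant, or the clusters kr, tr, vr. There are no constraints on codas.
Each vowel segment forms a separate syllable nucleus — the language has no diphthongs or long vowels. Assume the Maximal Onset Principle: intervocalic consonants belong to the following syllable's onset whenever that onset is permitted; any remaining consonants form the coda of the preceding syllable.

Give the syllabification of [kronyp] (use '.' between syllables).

Nuclei (vowels): o, y → 2 syllables.
σ1/σ2 boundary: /n/ is a single consonant, so it becomes the next onset.

kro.nyp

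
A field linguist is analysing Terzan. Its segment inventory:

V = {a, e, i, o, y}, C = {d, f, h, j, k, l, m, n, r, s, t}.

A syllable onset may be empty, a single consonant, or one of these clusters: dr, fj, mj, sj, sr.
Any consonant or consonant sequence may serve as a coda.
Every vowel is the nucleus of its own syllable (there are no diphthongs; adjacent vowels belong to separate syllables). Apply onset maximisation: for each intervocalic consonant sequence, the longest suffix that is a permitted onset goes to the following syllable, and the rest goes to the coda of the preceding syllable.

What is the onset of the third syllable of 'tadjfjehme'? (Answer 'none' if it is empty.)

m

The vowels are a, e, e — 3 nuclei, so 3 syllables.
σ1/σ2 boundary: /djfj/ splits as /dj/ + /fj/ (/fj/ is the longest suffix that is a licit onset).
σ2/σ3 boundary: /hm/ splits as /h/ + /m/ (/m/ is the longest suffix that is a licit onset).
Result: tadj.fjeh.me.
Syllable 3 is /me/: onset /m/, nucleus /e/, coda ∅.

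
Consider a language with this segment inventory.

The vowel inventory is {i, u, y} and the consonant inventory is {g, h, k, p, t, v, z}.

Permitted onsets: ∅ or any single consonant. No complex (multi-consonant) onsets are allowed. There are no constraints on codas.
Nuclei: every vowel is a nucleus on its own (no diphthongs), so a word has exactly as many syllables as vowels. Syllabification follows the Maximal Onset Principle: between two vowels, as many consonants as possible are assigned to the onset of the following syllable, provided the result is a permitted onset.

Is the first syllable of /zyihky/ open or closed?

open

Nuclei (vowels): y, i, y → 3 syllables.
V1 /y/ – V2 /i/: hiatus — the boundary sits between the two vowels.
V2 /i/ – V3 /y/: /hk/; trying suffixes from longest down, /k/ is the first permitted one, so coda /h/ | onset /k/.
So the parse is zy.ih.ky.
Syllable 1 is /zy/; it ends in its nucleus with no coda, so it is open.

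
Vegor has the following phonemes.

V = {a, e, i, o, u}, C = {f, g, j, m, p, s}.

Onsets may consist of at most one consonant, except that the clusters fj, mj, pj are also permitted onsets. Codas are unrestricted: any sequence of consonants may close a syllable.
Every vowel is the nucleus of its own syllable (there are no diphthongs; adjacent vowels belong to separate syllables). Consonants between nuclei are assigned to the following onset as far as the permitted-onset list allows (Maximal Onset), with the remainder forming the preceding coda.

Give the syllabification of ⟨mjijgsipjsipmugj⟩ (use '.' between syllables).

mjijg.sipj.sip.mugj

Nuclei (vowels): i, i, i, u → 4 syllables.
Between /i/ (V1) and /i/ (V2): /jgs/; trying suffixes from longest down, /s/ is the first permitted one, so coda /jg/ | onset /s/.
Between /i/ (V2) and /i/ (V3): /pjs/ — longest licit onset from the right is /s/, leaving /pj/ as coda.
Between /i/ (V3) and /u/ (V4): /pm/; trying suffixes from longest down, /m/ is the first permitted one, so coda /p/ | onset /m/.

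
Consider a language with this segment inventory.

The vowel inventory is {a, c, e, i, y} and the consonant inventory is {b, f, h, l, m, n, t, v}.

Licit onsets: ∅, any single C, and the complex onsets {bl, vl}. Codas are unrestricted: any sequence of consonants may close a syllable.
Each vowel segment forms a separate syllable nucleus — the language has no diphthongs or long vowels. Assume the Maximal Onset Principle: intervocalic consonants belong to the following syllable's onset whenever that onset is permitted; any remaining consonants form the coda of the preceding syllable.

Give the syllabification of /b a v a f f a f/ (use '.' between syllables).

ba.vaf.faf

The vowels are a, a, a — 3 nuclei, so 3 syllables.
/a…a/ gap (V1→V2): just /v/ — single C goes to the following onset.
/a…a/ gap (V2→V3): /ff/; trying suffixes from longest down, /f/ is the first permitted one, so coda /f/ | onset /f/.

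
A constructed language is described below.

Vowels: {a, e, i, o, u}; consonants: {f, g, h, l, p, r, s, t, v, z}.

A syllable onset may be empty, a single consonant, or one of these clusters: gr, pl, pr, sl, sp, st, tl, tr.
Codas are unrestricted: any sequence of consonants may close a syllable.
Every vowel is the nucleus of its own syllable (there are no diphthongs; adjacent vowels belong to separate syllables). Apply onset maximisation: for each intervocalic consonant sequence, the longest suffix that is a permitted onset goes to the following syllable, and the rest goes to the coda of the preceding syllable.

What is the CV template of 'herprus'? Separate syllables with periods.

CVC.CCVC

Vowels present: e, u; each is a nucleus, giving 2 syllables.
Between /e/ (V1) and /u/ (V2): cluster /rpr/ — the longest permitted-onset suffix is /pr/; onset = /pr/, preceding coda = /r/.
Syllabification: her.prus.
Mapping each syllable to C/V: /her/ → CVC, /prus/ → CCVC.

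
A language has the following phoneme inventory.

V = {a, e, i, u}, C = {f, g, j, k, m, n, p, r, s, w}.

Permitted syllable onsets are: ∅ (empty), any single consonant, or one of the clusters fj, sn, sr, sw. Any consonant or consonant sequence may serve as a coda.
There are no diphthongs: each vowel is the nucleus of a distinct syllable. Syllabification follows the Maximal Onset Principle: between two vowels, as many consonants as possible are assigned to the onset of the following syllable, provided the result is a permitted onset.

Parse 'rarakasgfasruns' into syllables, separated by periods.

ra.ra.kasg.fa.sruns

Nuclei (vowels): a, a, a, a, u → 5 syllables.
V1 /a/ – V2 /a/: /r/ → onset of the next syllable (single consonants are always licit onsets).
V2 /a/ – V3 /a/: /k/ → onset of the next syllable (single consonants are always licit onsets).
V3 /a/ – V4 /a/: /sgf/ splits as /sg/ + /f/ (/f/ is the longest suffix that is a licit onset).
V4 /a/ – V5 /u/: /sr/ — entire cluster is a permitted onset → onset /sr/, coda ∅.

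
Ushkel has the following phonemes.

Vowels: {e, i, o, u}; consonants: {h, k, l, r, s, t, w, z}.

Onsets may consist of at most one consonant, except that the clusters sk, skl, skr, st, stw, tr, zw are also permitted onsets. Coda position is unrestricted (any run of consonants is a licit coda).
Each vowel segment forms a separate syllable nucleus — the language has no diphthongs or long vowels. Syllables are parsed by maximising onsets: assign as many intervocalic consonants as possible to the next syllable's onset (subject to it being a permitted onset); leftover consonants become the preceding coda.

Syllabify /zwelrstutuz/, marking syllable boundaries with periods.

zwelr.stu.tuz

The vowels are e, u, u — 3 nuclei, so 3 syllables.
σ1/σ2 boundary: /lrst/; trying suffixes from longest down, /st/ is the first permitted one, so coda /lr/ | onset /st/.
σ2/σ3 boundary: /t/ → onset of the next syllable (single consonants are always licit onsets).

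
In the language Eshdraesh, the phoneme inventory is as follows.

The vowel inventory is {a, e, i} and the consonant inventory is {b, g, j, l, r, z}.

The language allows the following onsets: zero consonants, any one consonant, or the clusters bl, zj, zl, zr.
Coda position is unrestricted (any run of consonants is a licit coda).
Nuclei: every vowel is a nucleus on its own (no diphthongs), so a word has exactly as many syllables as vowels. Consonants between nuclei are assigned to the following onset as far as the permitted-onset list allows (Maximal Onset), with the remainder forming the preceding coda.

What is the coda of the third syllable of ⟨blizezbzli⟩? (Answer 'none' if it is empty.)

none

Nuclei (vowels): i, e, i → 3 syllables.
Between /i/ (V1) and /e/ (V2): /z/ is a single consonant, so it becomes the next onset.
Between /e/ (V2) and /i/ (V3): /zbzl/; trying suffixes from longest down, /zl/ is the first permitted one, so coda /zb/ | onset /zl/.
Result: bli.zezb.zli.
Syllable 3 is /zli/: onset /zl/, nucleus /i/, coda ∅.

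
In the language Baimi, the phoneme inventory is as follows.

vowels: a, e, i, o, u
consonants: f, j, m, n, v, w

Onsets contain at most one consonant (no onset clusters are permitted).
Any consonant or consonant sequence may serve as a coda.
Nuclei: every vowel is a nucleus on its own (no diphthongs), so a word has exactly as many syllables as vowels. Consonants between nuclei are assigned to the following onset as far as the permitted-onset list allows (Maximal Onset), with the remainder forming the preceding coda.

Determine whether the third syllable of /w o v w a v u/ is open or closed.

open

Vowels present: o, a, u; each is a nucleus, giving 3 syllables.
V1 /o/ – V2 /a/: cluster /vw/ — the longest permitted-onset suffix is /w/; onset = /w/, preceding coda = /v/.
V2 /a/ – V3 /u/: /v/ → onset of the next syllable (single consonants are always licit onsets).
Syllabification: wov.wa.vu.
Syllable 3 is /vu/; it ends in its nucleus with no coda, so it is open.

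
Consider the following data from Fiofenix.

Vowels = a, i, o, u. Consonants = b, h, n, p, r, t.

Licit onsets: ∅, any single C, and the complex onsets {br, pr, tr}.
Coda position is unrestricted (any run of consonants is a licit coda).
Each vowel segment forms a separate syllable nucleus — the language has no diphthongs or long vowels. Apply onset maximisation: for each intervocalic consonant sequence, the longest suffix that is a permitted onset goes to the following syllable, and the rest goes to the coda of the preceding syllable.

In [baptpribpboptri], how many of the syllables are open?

1

Nuclei (vowels): a, i, o, i → 4 syllables.
σ1/σ2 boundary: cluster /ptpr/ — the longest permitted-onset suffix is /pr/; onset = /pr/, preceding coda = /pt/.
σ2/σ3 boundary: cluster /bpb/ — the longest permitted-onset suffix is /b/; onset = /b/, preceding coda = /bp/.
σ3/σ4 boundary: /ptr/ — longest licit onset from the right is /tr/, leaving /p/ as coda.
Result: bapt.pribp.bop.tri.
Classifying each syllable: /bapt/ (closed), /pribp/ (closed), /bop/ (closed), /tri/ (open).
Open syllables: 1.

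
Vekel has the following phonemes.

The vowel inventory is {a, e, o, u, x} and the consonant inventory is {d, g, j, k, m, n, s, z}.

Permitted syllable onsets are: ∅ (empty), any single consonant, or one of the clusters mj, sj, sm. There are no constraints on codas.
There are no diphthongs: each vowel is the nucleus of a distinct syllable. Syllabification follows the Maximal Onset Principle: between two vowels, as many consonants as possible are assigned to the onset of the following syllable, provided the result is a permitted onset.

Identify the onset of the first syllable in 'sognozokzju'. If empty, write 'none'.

s

Nuclei (vowels): o, o, o, u → 4 syllables.
σ1/σ2 boundary: /gn/ splits as /g/ + /n/ (/n/ is the longest suffix that is a licit onset).
σ2/σ3 boundary: just /z/ — single C goes to the following onset.
σ3/σ4 boundary: /kzj/ splits as /kz/ + /j/ (/j/ is the longest suffix that is a licit onset).
Syllabification: sog.no.zokz.ju.
Syllable 1 is /sog/: onset /s/, nucleus /o/, coda /g/.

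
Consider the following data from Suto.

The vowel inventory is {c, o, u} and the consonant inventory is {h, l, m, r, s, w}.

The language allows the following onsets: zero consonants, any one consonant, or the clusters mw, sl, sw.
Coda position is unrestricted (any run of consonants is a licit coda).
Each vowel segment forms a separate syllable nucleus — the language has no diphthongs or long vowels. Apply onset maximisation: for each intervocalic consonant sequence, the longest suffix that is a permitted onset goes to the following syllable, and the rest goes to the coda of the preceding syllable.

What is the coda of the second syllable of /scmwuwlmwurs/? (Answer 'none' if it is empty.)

Vowels present: c, u, u; each is a nucleus, giving 3 syllables.
Between /c/ (V1) and /u/ (V2): /mw/ — entire cluster is a permitted onset → onset /mw/, coda ∅.
Between /u/ (V2) and /u/ (V3): /wlmw/ splits as /wl/ + /mw/ (/mw/ is the longest suffix that is a licit onset).
Result: sc.mwuwl.mwurs.
Syllable 2 is /mwuwl/: onset /mw/, nucleus /u/, coda /wl/.

wl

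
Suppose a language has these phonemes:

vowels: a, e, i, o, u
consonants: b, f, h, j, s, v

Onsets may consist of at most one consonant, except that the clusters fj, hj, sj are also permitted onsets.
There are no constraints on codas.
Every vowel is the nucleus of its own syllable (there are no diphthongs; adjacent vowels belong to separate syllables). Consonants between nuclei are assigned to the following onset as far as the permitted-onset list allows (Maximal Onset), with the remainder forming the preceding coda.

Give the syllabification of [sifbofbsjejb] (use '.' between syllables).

The vowels are i, o, e — 3 nuclei, so 3 syllables.
/i…o/ gap (V1→V2): /fb/ splits as /f/ + /b/ (/b/ is the longest suffix that is a licit onset).
/o…e/ gap (V2→V3): cluster /fbsj/ — the longest permitted-onset suffix is /sj/; onset = /sj/, preceding coda = /fb/.

sif.bofb.sjejb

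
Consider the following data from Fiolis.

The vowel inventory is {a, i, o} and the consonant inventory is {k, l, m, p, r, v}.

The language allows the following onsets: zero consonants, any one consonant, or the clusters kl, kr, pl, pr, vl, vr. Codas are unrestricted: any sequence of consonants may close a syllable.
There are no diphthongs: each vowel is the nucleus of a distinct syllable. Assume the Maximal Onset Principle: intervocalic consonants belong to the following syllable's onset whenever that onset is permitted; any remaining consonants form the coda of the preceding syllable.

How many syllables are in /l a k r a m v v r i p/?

The vowels are a, a, i — 3 nuclei, so 3 syllables.

3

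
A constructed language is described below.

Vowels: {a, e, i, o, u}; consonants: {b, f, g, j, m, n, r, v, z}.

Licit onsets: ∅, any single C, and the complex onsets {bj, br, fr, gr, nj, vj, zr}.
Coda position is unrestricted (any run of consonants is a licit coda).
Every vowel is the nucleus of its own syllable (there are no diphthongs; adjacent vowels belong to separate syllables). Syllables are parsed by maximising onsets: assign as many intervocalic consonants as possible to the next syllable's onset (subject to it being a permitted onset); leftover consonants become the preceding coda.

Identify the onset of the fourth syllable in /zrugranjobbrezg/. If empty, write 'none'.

br

Vowels present: u, a, o, e; each is a nucleus, giving 4 syllables.
σ1/σ2 boundary: /gr/ — entire cluster is a permitted onset → onset /gr/, coda ∅.
σ2/σ3 boundary: /nj/ — entire cluster is a permitted onset → onset /nj/, coda ∅.
σ3/σ4 boundary: /bbr/ splits as /b/ + /br/ (/br/ is the longest suffix that is a licit onset).
Putting it together: zru.gra.njob.brezg.
Syllable 4 is /brezg/: onset /br/, nucleus /e/, coda /zg/.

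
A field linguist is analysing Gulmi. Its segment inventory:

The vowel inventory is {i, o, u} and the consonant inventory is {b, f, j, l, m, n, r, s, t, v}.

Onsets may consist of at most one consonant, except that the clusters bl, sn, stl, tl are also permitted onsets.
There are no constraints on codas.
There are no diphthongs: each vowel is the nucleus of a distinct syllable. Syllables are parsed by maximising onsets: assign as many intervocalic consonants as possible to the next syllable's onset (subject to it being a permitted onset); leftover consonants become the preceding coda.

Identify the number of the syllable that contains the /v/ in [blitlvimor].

2

The vowels are i, i, o — 3 nuclei, so 3 syllables.
Between /i/ (V1) and /i/ (V2): /tlv/ — longest licit onset from the right is /v/, leaving /tl/ as coda.
Between /i/ (V2) and /o/ (V3): /m/ is a single consonant, so it becomes the next onset.
Syllabification: blitl.vi.mor.
The /v/ is in the onset of syllable 2 (/vi/).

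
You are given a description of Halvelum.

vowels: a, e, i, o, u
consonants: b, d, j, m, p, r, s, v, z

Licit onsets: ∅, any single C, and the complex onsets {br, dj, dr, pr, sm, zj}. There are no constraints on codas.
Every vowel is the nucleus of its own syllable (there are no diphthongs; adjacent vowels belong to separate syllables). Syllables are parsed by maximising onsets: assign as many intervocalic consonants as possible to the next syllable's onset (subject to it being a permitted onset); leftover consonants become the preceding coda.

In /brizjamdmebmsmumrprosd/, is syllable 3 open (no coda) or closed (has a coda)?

closed

The vowels are i, a, e, u, o — 5 nuclei, so 5 syllables.
Between /i/ (V1) and /a/ (V2): /zj/ is a licit onset in full, so it all attaches to the next syllable.
Between /a/ (V2) and /e/ (V3): /mdm/ — longest licit onset from the right is /m/, leaving /md/ as coda.
Between /e/ (V3) and /u/ (V4): /bmsm/; trying suffixes from longest down, /sm/ is the first permitted one, so coda /bm/ | onset /sm/.
Between /u/ (V4) and /o/ (V5): /mrpr/; trying suffixes from longest down, /pr/ is the first permitted one, so coda /mr/ | onset /pr/.
Result: bri.zjamd.mebm.smumr.prosd.
Syllable 3 is /mebm/ with coda /bm/, so it is closed.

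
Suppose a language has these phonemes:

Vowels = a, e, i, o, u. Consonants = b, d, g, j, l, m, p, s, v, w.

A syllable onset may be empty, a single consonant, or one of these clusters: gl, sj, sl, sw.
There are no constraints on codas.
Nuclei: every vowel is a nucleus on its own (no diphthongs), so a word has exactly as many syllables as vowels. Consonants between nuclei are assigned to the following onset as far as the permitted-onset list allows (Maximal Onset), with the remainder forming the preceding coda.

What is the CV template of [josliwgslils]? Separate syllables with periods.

CV.CCVCC.CCVCC

Vowels present: o, i, i; each is a nucleus, giving 3 syllables.
σ1/σ2 boundary: /sl/ is a licit onset in full, so it all attaches to the next syllable.
σ2/σ3 boundary: /wgsl/ — longest licit onset from the right is /sl/, leaving /wg/ as coda.
Syllabification: jo.sliwg.slils.
Mapping each syllable to C/V: /jo/ → CV, /sliwg/ → CCVCC, /slils/ → CCVCC.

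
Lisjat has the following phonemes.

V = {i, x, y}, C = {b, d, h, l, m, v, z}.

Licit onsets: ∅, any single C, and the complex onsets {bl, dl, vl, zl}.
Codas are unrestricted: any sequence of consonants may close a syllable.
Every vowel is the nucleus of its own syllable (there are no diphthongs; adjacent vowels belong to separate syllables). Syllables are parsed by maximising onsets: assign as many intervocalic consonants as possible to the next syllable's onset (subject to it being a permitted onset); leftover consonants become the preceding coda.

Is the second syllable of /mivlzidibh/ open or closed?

The vowels are i, i, i — 3 nuclei, so 3 syllables.
Between /i/ (V1) and /i/ (V2): /vlz/ splits as /vl/ + /z/ (/z/ is the longest suffix that is a licit onset).
Between /i/ (V2) and /i/ (V3): just /d/ — single C goes to the following onset.
Putting it together: mivl.zi.dibh.
Syllable 2 is /zi/; it ends in its nucleus with no coda, so it is open.

open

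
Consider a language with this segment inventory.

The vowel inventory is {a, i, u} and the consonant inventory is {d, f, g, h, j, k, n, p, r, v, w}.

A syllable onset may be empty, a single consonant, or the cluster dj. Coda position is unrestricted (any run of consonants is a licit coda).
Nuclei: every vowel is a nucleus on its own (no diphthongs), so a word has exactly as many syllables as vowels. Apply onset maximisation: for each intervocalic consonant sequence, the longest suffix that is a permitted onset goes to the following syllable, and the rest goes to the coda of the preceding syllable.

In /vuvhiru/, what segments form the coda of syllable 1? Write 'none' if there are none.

The vowels are u, i, u — 3 nuclei, so 3 syllables.
V1 /u/ – V2 /i/: /vh/ splits as /v/ + /h/ (/h/ is the longest suffix that is a licit onset).
V2 /i/ – V3 /u/: /r/ is a single consonant, so it becomes the next onset.
Result: vuv.hi.ru.
Syllable 1 is /vuv/: onset /v/, nucleus /u/, coda /v/.

v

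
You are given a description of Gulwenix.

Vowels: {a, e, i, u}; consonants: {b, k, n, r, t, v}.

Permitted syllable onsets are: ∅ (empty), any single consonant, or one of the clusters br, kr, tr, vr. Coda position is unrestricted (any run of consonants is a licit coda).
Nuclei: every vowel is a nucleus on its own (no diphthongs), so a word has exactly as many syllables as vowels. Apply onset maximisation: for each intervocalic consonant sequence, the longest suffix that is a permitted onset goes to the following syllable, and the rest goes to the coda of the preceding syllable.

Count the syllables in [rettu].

Vowels present: e, u; each is a nucleus, giving 2 syllables.

2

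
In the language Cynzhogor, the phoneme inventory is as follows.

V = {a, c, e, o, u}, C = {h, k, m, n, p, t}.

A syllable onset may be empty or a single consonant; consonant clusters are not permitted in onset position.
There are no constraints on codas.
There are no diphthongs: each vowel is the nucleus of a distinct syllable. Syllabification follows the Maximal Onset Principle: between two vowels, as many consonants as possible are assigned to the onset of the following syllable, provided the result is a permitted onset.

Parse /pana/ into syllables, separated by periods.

Nuclei (vowels): a, a → 2 syllables.
Between /a/ (V1) and /a/ (V2): /n/ is a single consonant, so it becomes the next onset.

pa.na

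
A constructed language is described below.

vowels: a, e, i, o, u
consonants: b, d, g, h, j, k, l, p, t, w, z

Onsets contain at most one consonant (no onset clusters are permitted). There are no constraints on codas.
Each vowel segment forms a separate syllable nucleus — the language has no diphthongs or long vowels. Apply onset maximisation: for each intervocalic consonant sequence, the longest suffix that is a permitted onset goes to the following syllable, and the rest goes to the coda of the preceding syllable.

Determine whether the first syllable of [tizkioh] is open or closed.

Nuclei (vowels): i, i, o → 3 syllables.
Between /i/ (V1) and /i/ (V2): /zk/; trying suffixes from longest down, /k/ is the first permitted one, so coda /z/ | onset /k/.
Between /i/ (V2) and /o/ (V3): no consonants, so the boundary falls immediately after /i/.
Putting it together: tiz.ki.oh.
Syllable 1 is /tiz/ with coda /z/, so it is closed.

closed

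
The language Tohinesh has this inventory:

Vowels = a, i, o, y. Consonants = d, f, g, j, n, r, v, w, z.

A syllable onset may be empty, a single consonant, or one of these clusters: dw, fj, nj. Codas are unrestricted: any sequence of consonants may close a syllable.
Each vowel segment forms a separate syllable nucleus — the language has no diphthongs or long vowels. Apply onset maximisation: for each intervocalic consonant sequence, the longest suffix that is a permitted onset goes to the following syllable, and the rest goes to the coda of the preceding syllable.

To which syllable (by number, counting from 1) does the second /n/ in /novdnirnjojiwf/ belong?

2

Vowels present: o, i, o, i; each is a nucleus, giving 4 syllables.
/o…i/ gap (V1→V2): cluster /vdn/ — the longest permitted-onset suffix is /n/; onset = /n/, preceding coda = /vd/.
/i…o/ gap (V2→V3): cluster /rnj/ — the longest permitted-onset suffix is /nj/; onset = /nj/, preceding coda = /r/.
/o…i/ gap (V3→V4): just /j/ — single C goes to the following onset.
So the parse is novd.nir.njo.jiwf.
The second /n/ is in the onset of syllable 2 (/nir/).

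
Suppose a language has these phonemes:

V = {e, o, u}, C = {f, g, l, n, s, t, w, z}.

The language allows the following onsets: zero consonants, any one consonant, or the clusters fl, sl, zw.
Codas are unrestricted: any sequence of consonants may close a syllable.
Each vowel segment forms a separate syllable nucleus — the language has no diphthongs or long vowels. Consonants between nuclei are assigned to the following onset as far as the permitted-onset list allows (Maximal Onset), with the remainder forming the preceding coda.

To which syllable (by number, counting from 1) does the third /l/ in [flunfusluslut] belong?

Nuclei (vowels): u, u, u, u → 4 syllables.
/u…u/ gap (V1→V2): /nf/; trying suffixes from longest down, /f/ is the first permitted one, so coda /n/ | onset /f/.
/u…u/ gap (V2→V3): /sl/ — entire cluster is a permitted onset → onset /sl/, coda ∅.
/u…u/ gap (V3→V4): cluster /sl/ — /sl/ is itself a permitted onset, so the whole cluster goes right; preceding coda = ∅.
Putting it together: flun.fu.slu.slut.
The third /l/ is in the onset of syllable 4 (/slut/).

4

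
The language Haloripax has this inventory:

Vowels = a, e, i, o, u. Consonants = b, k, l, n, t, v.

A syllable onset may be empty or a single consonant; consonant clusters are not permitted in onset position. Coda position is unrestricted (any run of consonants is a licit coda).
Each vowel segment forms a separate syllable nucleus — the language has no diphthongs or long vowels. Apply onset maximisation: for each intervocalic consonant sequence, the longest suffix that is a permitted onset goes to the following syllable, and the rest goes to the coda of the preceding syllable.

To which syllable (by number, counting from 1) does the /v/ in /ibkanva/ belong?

3

The vowels are i, a, a — 3 nuclei, so 3 syllables.
σ1/σ2 boundary: /bk/ — longest licit onset from the right is /k/, leaving /b/ as coda.
σ2/σ3 boundary: /nv/ — longest licit onset from the right is /v/, leaving /n/ as coda.
Syllabification: ib.kan.va.
The /v/ is in the onset of syllable 3 (/va/).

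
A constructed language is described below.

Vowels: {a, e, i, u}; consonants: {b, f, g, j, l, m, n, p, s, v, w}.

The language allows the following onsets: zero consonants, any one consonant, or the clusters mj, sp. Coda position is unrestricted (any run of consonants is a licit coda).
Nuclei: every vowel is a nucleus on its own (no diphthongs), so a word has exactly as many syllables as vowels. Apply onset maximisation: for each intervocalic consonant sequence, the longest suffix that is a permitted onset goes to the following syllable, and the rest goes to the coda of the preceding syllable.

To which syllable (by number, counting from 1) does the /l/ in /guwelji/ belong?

2

Vowels present: u, e, i; each is a nucleus, giving 3 syllables.
σ1/σ2 boundary: just /w/ — single C goes to the following onset.
σ2/σ3 boundary: cluster /lj/ — the longest permitted-onset suffix is /j/; onset = /j/, preceding coda = /l/.
So the parse is gu.wel.ji.
The /l/ is in the coda of syllable 2 (/wel/).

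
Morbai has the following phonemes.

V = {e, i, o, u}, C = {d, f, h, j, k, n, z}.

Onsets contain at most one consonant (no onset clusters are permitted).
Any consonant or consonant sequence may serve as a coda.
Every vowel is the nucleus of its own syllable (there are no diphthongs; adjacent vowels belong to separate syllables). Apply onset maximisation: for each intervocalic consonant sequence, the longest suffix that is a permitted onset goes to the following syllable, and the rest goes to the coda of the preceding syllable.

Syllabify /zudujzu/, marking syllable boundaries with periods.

zu.duj.zu

Nuclei (vowels): u, u, u → 3 syllables.
Between /u/ (V1) and /u/ (V2): /d/ is a single consonant, so it becomes the next onset.
Between /u/ (V2) and /u/ (V3): /jz/ — longest licit onset from the right is /z/, leaving /j/ as coda.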